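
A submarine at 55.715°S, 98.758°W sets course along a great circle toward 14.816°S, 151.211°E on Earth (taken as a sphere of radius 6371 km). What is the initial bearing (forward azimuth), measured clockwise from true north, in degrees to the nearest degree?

245°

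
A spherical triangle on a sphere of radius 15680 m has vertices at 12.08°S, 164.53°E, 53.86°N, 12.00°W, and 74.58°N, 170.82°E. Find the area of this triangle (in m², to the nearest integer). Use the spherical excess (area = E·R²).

28945333 m²

Side lengths (central angles): a = 0.8996, b = 1.5141, c = 2.4108 rad; semiperimeter s = 2.4123.
By l'Huilier's theorem, tan(E/4) = √[tan(s/2) tan((s−a)/2) tan((s−b)/2) tan((s−c)/2)], giving spherical excess E = 0.1177 rad.
Area = E·R² = 0.1177 × (15680)² ≈ 28945333 m².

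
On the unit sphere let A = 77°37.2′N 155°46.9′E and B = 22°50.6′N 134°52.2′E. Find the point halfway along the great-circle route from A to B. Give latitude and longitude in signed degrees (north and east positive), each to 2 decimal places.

50.52°, 138.77°

The central angle between A and B is δ = 0.9719 rad.
With f = 0.5, the slerp weights are sin((1−f)δ)/sin δ = 0.5655 and sin(fδ)/sin δ = 0.5655.
Weighted sum of the unit vectors: (0.5655)·(-0.1955,0.0879,0.9767) + (0.5655)·(-0.6502,0.6531,0.3882) = (-0.4782, 0.4190, 0.7718).
Converting back: φ = atan2(z, √(x²+y²)) = 50.52°, λ = atan2(y, x) = 138.77°.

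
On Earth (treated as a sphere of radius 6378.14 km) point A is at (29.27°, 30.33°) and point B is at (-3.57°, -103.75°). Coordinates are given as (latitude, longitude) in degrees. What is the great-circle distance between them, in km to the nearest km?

14416 km

In radians: φ₁ = 0.5109, φ₂ = -0.0623, Δλ = -134.080° = -2.3401 rad.
cos c = sin φ₁ sin φ₂ + cos φ₁ cos φ₂ cos Δλ = (0.4889)(-0.0623) + (0.8723)(0.9981)(-0.6957) = -0.63611,
so c = arccos(-0.63611) = 2.26024 rad.
Distance = R·c = 6378.14 × 2.2602 ≈ 14416 km.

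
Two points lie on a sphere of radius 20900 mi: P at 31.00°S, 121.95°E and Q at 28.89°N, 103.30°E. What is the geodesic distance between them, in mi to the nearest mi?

22786 mi

Let φ₁ = -0.5411 rad, φ₂ = 0.5042 rad, and Δλ = -0.3255 rad.
Haversine: a = sin²(Δφ/2) + cos φ₁ cos φ₂ sin²(Δλ/2) = 0.2492 + (0.8572)(0.8755)(0.0263) = 0.26887.
Central angle c = 2·arcsin(√a) = 1.09026 rad.
Distance = R·c = 20900 × 1.0903 ≈ 22786 mi.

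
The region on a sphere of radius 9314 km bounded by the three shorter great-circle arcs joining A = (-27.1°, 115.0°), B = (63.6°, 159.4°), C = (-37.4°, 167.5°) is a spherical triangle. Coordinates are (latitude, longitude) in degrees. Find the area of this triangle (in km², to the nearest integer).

80404235 km²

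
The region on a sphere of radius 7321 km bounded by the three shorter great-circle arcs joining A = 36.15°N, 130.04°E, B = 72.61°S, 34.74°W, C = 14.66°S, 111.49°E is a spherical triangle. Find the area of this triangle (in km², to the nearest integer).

16856104 km²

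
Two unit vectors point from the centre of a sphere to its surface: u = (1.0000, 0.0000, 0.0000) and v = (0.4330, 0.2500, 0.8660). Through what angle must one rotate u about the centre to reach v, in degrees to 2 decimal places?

64.34°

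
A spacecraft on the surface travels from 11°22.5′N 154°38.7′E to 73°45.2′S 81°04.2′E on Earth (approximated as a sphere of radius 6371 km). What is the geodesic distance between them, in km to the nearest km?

10721 km

In radians: φ₁ = 0.1985, φ₂ = -1.2872, Δλ = -73.575° = -1.2841 rad.
cos c = sin φ₁ sin φ₂ + cos φ₁ cos φ₂ cos Δλ = (0.1972)(-0.9601) + (0.9804)(0.2798)(0.2828) = -0.11180,
so c = arccos(-0.11180) = 1.68283 rad.
Distance = R·c = 6371 × 1.6828 ≈ 10721 km.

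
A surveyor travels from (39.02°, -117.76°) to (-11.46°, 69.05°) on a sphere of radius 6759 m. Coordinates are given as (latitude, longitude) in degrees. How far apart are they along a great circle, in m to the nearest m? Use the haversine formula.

17905 m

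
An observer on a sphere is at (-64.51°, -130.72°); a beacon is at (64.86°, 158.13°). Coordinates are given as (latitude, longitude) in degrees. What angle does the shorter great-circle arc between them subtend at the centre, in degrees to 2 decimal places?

With latitudes φ₁ = -64.510°, φ₂ = 64.860° and longitude difference Δλ = -71.150°:
Haversine: a = sin²(Δφ/2) + cos φ₁ cos φ₂ sin²(Δλ/2) = 0.8172 + (0.4304)(0.4248)(0.3385) = 0.87904.
Central angle c = 2·arcsin(√a) = 2.43117 rad.
So the angular separation is 139.30°.

139.30°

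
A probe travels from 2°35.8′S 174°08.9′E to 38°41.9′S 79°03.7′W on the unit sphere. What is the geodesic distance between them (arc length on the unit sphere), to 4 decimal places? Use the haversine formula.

1.7690

Let φ₁ = -0.0453 rad, φ₂ = -0.6754 rad, and Δλ = 1.8638 rad.
Haversine: a = sin²(Δφ/2) + cos φ₁ cos φ₂ sin²(Δλ/2) = 0.0960 + (0.9990)(0.7804)(0.6444) = 0.59844.
Central angle c = 2·arcsin(√a) = 1.76898 rad.
On the unit sphere the arc length equals the central angle: 1.7690.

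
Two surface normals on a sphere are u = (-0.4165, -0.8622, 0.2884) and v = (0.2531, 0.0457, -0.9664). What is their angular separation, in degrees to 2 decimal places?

u·v = -0.4235; |u| = 1.0000, |v| = 1.0000.
cos θ = (u·v)/(|u||v|) = -0.4235, so θ = 115.06°.

115.06°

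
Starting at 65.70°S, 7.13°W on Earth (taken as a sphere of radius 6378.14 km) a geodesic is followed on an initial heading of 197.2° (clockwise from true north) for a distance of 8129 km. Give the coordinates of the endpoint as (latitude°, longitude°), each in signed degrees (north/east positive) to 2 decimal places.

-39.95°, -165.48°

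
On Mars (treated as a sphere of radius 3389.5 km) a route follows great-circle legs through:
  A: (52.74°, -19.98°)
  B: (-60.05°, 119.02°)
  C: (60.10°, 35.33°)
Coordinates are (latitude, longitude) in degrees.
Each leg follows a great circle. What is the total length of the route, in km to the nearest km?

Leg A→B: central angle 2.7331 rad, distance 9263.9 km.
Leg B→C: central angle 2.3801 rad, distance 8067.2 km.
Total: 9263.9 + 8067.2 ≈ 17331 km.

17331 km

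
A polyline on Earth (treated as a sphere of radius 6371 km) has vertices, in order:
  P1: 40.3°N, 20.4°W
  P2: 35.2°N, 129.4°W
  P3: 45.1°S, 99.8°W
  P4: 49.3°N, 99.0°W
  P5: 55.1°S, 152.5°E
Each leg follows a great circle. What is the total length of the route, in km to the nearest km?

44146 km

Leg P1→P2: central angle 1.4000 rad, distance 8919.6 km.
Leg P2→P3: central angle 1.4774 rad, distance 9412.8 km.
Leg P3→P4: central angle 1.6476 rad, distance 10497.1 km.
Leg P4→P5: central angle 2.4041 rad, distance 15316.6 km.
Total: 8919.6 + 9412.8 + 10497.1 + 15316.6 ≈ 44146 km.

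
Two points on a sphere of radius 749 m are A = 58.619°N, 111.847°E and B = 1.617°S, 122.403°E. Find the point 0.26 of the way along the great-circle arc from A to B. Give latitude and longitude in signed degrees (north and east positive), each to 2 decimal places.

Central angle δ = 1.0614 rad. Interpolating on the sphere with fraction f = 0.26:
P = [sin((1−f)δ)·A + sin(fδ)·B] / sin δ = 0.8100·A + 0.3121·B in Cartesian coordinates,
giving P = (-0.3241, 0.6549, 0.6827), i.e. latitude 43.05°, longitude 116.33°.

43.05°, 116.33°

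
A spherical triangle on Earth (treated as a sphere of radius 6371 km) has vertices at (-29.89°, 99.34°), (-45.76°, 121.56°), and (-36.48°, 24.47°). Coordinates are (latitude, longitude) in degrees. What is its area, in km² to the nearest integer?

9999404 km²

Side lengths (central angles): a = 1.2061, b = 1.0722, c = 0.4104 rad; semiperimeter s = 1.3443.
By l'Huilier's theorem, tan(E/4) = √[tan(s/2) tan((s−a)/2) tan((s−b)/2) tan((s−c)/2)], giving spherical excess E = 0.2464 rad.
Area = E·R² = 0.2464 × (6371)² ≈ 9999404 km².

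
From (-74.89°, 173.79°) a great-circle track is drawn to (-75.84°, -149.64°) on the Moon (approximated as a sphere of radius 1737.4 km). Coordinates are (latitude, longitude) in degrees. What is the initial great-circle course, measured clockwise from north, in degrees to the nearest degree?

Δλ = 36.570° = 0.6383 rad.
y = sin Δλ · cos φ₂ = (0.5958)(0.2446) = 0.1458
x = cos φ₁ sin φ₂ − sin φ₁ cos φ₂ cos Δλ = (0.2607)(-0.9696) − (-0.9654)(0.2446)(0.8031) = -0.0631
θ = atan2(y, x) = 113.40°, so the bearing is 113°.

113°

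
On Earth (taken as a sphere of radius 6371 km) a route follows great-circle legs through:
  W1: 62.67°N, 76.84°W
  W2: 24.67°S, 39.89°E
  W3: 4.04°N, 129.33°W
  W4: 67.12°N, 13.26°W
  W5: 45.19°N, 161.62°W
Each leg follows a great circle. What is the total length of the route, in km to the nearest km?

49155 km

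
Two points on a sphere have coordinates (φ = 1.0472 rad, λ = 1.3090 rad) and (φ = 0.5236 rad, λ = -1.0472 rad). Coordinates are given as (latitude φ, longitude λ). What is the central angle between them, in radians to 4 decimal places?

In radians: φ₁ = 1.0472, φ₂ = 0.5236, Δλ = -135.000° = -2.3562 rad.
cos c = sin φ₁ sin φ₂ + cos φ₁ cos φ₂ cos Δλ = (0.8660)(0.5000) + (0.5000)(0.8660)(-0.7071) = 0.12683,
so c = arccos(0.12683) = 1.44363 rad.
So the angular separation is 1.4436 rad.

1.4436 rad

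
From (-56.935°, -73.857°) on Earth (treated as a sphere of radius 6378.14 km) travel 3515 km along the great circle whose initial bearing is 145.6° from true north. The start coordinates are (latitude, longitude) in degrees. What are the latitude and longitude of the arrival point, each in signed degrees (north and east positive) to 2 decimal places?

-71.75°, -3.01°

Angular distance δ = d/R = 3515/6378.14 = 0.55110 rad; initial bearing θ = 2.5412 rad.
sin φ₂ = sin φ₁ cos δ + cos φ₁ sin δ cos θ = (-0.8381)(0.8519) + (0.5456)(0.5236)(-0.8251) = -0.9497, so φ₂ = -71.75°.
Δλ = atan2(sin θ sin δ cos φ₁, cos δ − sin φ₁ sin φ₂) = atan2(0.1614, 0.0561) = 70.849°.
λ₂ = -73.857° + 70.849° = -3.01°.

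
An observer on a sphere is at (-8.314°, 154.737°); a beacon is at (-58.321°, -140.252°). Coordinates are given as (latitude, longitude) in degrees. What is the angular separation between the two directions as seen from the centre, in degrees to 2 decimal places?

69.97°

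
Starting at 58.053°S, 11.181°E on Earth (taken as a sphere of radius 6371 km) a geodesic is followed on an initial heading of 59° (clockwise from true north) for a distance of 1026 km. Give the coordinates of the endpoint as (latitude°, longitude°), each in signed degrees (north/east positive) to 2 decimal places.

Angular distance δ = d/R = 1026/6371 = 0.16104 rad; initial bearing θ = 1.0297 rad.
sin φ₂ = sin φ₁ cos δ + cos φ₁ sin δ cos θ = (-0.8485)(0.9871) + (0.5291)(0.1603)(0.5150) = -0.7939, so φ₂ = -52.55°.
Δλ = atan2(sin θ sin δ cos φ₁, cos δ − sin φ₁ sin φ₂) = atan2(0.0727, 0.3134) = 13.063°.
λ₂ = 11.181° + 13.063° = 24.24°.

-52.55°, 24.24°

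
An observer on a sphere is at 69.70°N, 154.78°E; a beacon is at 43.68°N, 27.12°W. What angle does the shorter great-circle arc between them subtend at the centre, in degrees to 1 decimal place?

66.6°

With latitudes φ₁ = 69.700°, φ₂ = 43.680° and longitude difference Δλ = 178.100°:
cos c = sin φ₁ sin φ₂ + cos φ₁ cos φ₂ cos Δλ = (0.9379)(0.6906) + (0.3469)(0.7232)(-0.9995) = 0.39697,
so c = arccos(0.39697) = 1.16259 rad.
So the angular separation is 66.6°.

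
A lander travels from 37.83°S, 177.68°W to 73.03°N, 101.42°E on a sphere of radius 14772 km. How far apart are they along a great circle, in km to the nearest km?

With latitudes φ₁ = -37.830°, φ₂ = 73.030° and longitude difference Δλ = -80.900°:
cos c = sin φ₁ sin φ₂ + cos φ₁ cos φ₂ cos Δλ = (-0.6133)(0.9565) + (0.7898)(0.2919)(0.1582) = -0.55016,
so c = arccos(-0.55016) = 2.15335 rad.
Distance = R·c = 14772 × 2.1533 ≈ 31809 km.

31809 km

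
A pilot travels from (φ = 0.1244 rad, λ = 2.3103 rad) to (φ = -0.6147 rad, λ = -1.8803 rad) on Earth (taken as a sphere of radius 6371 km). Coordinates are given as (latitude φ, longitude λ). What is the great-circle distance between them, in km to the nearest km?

13165 km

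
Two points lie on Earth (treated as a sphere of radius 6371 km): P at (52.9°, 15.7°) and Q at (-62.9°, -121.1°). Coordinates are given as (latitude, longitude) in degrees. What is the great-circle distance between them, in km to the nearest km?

Let φ₁ = 0.9233 rad, φ₂ = -1.0978 rad, and Δλ = -2.3876 rad.
Haversine: a = sin²(Δφ/2) + cos φ₁ cos φ₂ sin²(Δλ/2) = 0.7176 + (0.6032)(0.4555)(0.8645) = 0.95517.
Central angle c = 2·arcsin(√a) = 2.71488 rad.
Distance = R·c = 6371 × 2.7149 ≈ 17297 km.

17297 km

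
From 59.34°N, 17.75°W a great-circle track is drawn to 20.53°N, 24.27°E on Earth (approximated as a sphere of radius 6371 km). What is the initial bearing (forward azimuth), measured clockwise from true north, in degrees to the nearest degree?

Δλ = 42.020° = 0.7334 rad.
y = sin Δλ · cos φ₂ = (0.6694)(0.9365) = 0.6269
x = cos φ₁ sin φ₂ − sin φ₁ cos φ₂ cos Δλ = (0.5099)(0.3507) − (0.8602)(0.9365)(0.7429) = -0.4196
θ = atan2(y, x) = 123.80°, so the bearing is 124°.

124°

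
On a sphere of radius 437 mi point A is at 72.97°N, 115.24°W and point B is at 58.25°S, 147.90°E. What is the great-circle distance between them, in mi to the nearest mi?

1115 mi

In radians: φ₁ = 1.2736, φ₂ = -1.0167, Δλ = -96.860° = -1.6905 rad.
cos c = sin φ₁ sin φ₂ + cos φ₁ cos φ₂ cos Δλ = (0.9562)(-0.8504) + (0.2929)(0.5262)(-0.1194) = -0.83147,
so c = arccos(-0.83147) = 2.55255 rad.
Distance = R·c = 437 × 2.5526 ≈ 1115 mi.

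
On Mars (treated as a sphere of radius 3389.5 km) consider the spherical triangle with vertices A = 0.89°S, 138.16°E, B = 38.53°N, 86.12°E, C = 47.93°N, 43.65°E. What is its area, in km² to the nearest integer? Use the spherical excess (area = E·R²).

Side lengths (central angles): a = 0.5566, b = 1.6351, c = 1.0799 rad; semiperimeter s = 1.6358.
By l'Huilier's theorem, tan(E/4) = √[tan(s/2) tan((s−a)/2) tan((s−b)/2) tan((s−c)/2)], giving spherical excess E = 0.0321 rad.
Area = E·R² = 0.0321 × (3389.5)² ≈ 369244 km².

369244 km²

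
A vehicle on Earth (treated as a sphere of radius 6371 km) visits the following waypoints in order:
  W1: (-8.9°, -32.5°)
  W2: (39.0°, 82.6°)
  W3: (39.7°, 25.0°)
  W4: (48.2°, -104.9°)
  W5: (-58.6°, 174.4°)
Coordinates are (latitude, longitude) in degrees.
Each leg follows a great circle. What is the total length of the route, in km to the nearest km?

40672 km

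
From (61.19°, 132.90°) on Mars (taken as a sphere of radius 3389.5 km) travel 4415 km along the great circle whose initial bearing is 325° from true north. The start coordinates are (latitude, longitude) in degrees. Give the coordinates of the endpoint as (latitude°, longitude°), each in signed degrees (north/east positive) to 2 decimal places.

Angular distance δ = d/R = 4415/3389.5 = 1.30255 rad; initial bearing θ = 5.6723 rad.
sin φ₂ = sin φ₁ cos δ + cos φ₁ sin δ cos θ = (0.8762)(0.2650) + (0.4819)(0.9642)(0.8192) = 0.6129, so φ₂ = 37.80°.
Δλ = atan2(sin θ sin δ cos φ₁, cos δ − sin φ₁ sin φ₂) = atan2(-0.2665, -0.2720) = -135.580°.
λ₂ = 132.900° − 135.580° = -2.68°.

37.80°, -2.68°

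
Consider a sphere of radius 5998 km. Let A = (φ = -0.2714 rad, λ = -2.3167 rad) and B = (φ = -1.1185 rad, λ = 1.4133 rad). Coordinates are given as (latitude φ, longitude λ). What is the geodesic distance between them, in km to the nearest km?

10077 km

With latitudes φ₁ = -15.550°, φ₂ = -64.085° and longitude difference Δλ = -146.287°:
cos c = sin φ₁ sin φ₂ + cos φ₁ cos φ₂ cos Δλ = (-0.2681)(-0.8994) + (0.9634)(0.4370)(-0.8318) = -0.10910,
so c = arccos(-0.10910) = 1.68012 rad.
Distance = R·c = 5998 × 1.6801 ≈ 10077 km.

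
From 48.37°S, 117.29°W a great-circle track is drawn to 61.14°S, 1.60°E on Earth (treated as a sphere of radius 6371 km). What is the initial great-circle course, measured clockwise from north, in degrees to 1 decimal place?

Δλ = 118.890° = 2.0750 rad.
y = sin Δλ · cos φ₂ = (0.8755)(0.4827) = 0.4226
x = cos φ₁ sin φ₂ − sin φ₁ cos φ₂ cos Δλ = (0.6643)(-0.8758) − (-0.7475)(0.4827)(-0.4831) = -0.7561
θ = atan2(y, x) = 150.80°, so the bearing is 150.8°.

150.8°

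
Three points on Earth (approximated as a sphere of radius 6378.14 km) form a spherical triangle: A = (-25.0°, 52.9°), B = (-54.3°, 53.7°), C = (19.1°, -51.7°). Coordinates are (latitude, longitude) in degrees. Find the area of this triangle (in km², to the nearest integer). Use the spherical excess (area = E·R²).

31190250 km²

Side lengths (central angles): a = 1.9956, b = 1.9328, c = 0.5115 rad; semiperimeter s = 2.2200.
By l'Huilier's theorem, tan(E/4) = √[tan(s/2) tan((s−a)/2) tan((s−b)/2) tan((s−c)/2)], giving spherical excess E = 0.7667 rad.
Area = E·R² = 0.7667 × (6378.14)² ≈ 31190250 km².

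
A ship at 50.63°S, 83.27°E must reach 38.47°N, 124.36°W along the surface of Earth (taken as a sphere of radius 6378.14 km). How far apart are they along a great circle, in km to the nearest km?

17484 km

Let φ₁ = -0.8837 rad, φ₂ = 0.6714 rad, and Δλ = 2.6594 rad.
Haversine: a = sin²(Δφ/2) + cos φ₁ cos φ₂ sin²(Δλ/2) = 0.4921 + (0.6343)(0.7829)(0.9430) = 0.96046.
Central angle c = 2·arcsin(√a) = 2.74125 rad.
Distance = R·c = 6378.14 × 2.7412 ≈ 17484 km.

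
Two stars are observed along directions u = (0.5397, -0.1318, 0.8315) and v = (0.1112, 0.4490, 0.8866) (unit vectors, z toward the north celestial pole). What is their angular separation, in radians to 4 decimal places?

0.7407 rad

u·v = 0.7380; |u| = 1.0000, |v| = 1.0000.
cos θ = (u·v)/(|u||v|) = 0.7380, so θ = 0.7407 rad.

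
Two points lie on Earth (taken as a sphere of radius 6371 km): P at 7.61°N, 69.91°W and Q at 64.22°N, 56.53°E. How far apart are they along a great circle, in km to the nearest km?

10882 km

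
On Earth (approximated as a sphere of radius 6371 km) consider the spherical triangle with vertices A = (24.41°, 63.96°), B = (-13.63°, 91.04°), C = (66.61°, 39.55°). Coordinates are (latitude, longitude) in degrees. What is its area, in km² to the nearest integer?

7011398 km²

Side lengths (central angles): a = 1.5469, b = 0.7834, c = 0.8085 rad; semiperimeter s = 1.5694.
By l'Huilier's theorem, tan(E/4) = √[tan(s/2) tan((s−a)/2) tan((s−b)/2) tan((s−c)/2)], giving spherical excess E = 0.1727 rad.
Area = E·R² = 0.1727 × (6371)² ≈ 7011398 km².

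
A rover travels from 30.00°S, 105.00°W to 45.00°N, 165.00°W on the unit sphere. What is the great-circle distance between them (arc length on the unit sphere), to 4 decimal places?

1.6182

Let φ₁ = -0.5236 rad, φ₂ = 0.7854 rad, and Δλ = -1.0472 rad.
Haversine: a = sin²(Δφ/2) + cos φ₁ cos φ₂ sin²(Δλ/2) = 0.3706 + (0.8660)(0.7071)(0.2500) = 0.52368.
Central angle c = 2·arcsin(√a) = 1.61818 rad.
On the unit sphere the arc length equals the central angle: 1.6182.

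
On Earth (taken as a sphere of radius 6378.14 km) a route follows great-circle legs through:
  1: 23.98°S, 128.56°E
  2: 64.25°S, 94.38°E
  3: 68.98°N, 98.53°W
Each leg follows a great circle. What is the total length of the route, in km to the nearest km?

Leg 1→2: central angle 0.8031 rad, distance 5122.6 km.
Leg 2→3: central angle 3.0203 rad, distance 19264.0 km.
Total: 5122.6 + 19264.0 ≈ 24387 km.

24387 km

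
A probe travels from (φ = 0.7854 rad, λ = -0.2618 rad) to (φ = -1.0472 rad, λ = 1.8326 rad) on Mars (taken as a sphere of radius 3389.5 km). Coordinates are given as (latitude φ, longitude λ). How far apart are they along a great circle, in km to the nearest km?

8407 km

Let φ₁ = 0.7854 rad, φ₂ = -1.0472 rad, and Δλ = 2.0944 rad.
Haversine: a = sin²(Δφ/2) + cos φ₁ cos φ₂ sin²(Δλ/2) = 0.6294 + (0.7071)(0.5000)(0.7500) = 0.89458.
Central angle c = 2·arcsin(√a) = 2.48022 rad.
Distance = R·c = 3389.5 × 2.4802 ≈ 8407 km.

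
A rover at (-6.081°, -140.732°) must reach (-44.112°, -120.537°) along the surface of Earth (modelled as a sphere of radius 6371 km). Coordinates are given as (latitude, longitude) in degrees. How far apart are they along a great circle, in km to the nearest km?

4664 km

Let φ₁ = -0.1061 rad, φ₂ = -0.7699 rad, and Δλ = 0.3525 rad.
Haversine: a = sin²(Δφ/2) + cos φ₁ cos φ₂ sin²(Δλ/2) = 0.1062 + (0.9944)(0.7180)(0.0307) = 0.12811.
Central angle c = 2·arcsin(√a) = 0.73208 rad.
Distance = R·c = 6371 × 0.7321 ≈ 4664 km.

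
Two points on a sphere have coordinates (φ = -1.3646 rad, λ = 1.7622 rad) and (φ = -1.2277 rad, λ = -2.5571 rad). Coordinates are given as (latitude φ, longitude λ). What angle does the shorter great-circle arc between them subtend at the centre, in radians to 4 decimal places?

0.4615 rad

With latitudes φ₁ = -78.186°, φ₂ = -70.342° and longitude difference Δλ = 112.522°:
Haversine: a = sin²(Δφ/2) + cos φ₁ cos φ₂ sin²(Δλ/2) = 0.0047 + (0.2047)(0.3364)(0.6915) = 0.05231.
Central angle c = 2·arcsin(√a) = 0.46150 rad.
So the angular separation is 0.4615 rad.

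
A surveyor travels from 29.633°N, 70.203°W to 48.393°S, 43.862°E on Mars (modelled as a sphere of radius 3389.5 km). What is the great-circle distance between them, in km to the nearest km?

7527 km

Let φ₁ = 0.5172 rad, φ₂ = -0.8446 rad, and Δλ = 1.9908 rad.
cos c = sin φ₁ sin φ₂ + cos φ₁ cos φ₂ cos Δλ = (0.4944)(-0.7477) + (0.8692)(0.6640)(-0.4078) = -0.60506,
so c = arccos(-0.60506) = 2.22063 rad.
Distance = R·c = 3389.5 × 2.2206 ≈ 7527 km.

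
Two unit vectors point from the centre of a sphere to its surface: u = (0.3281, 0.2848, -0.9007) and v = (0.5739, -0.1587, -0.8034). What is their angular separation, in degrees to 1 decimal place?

u·v = 0.8667; |u| = 1.0000, |v| = 1.0000.
cos θ = (u·v)/(|u||v|) = 0.8667, so θ = 29.9°.

29.9°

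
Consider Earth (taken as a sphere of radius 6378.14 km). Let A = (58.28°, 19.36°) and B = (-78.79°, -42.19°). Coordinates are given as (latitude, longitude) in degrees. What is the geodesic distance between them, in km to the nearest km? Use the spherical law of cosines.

15784 km

With latitudes φ₁ = 58.280°, φ₂ = -78.790° and longitude difference Δλ = -61.550°:
cos c = sin φ₁ sin φ₂ + cos φ₁ cos φ₂ cos Δλ = (0.8506)(-0.9809) + (0.5258)(0.1944)(0.4764) = -0.78571,
so c = arccos(-0.78571) = 2.47463 rad.
Distance = R·c = 6378.14 × 2.4746 ≈ 15784 km.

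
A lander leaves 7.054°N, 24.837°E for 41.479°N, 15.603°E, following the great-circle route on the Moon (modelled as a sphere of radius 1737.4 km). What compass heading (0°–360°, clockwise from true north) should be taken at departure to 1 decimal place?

Δλ = -9.234° = -0.1612 rad.
y = sin Δλ · cos φ₂ = (-0.1605)(0.7492) = -0.1202
x = cos φ₁ sin φ₂ − sin φ₁ cos φ₂ cos Δλ = (0.9924)(0.6623) − (0.1228)(0.7492)(0.9870) = 0.5665
θ = atan2(y, x) = -11.98°; adding 360° gives 348.0°.

348.0°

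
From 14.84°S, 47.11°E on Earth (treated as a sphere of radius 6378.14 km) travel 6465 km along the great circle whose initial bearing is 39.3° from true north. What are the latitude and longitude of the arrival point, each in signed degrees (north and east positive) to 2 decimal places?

Angular distance δ = d/R = 6465/6378.14 = 1.01362 rad; initial bearing θ = 0.6859 rad.
sin φ₂ = sin φ₁ cos δ + cos φ₁ sin δ cos θ = (-0.2561)(0.5288) + (0.9666)(0.8488)(0.7738) = 0.4995, so φ₂ = 29.96°.
Δλ = atan2(sin θ sin δ cos φ₁, cos δ − sin φ₁ sin φ₂) = atan2(0.5197, 0.6567) = 38.354°.
λ₂ = 47.110° + 38.354° = 85.46°.

29.96°, 85.46°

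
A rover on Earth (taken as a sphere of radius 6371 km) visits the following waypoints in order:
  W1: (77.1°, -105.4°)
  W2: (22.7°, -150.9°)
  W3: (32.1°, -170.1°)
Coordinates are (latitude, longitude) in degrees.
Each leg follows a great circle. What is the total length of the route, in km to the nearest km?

8679 km

Leg W1→W2: central angle 1.0233 rad, distance 6519.7 km.
Leg W2→W3: central angle 0.3390 rad, distance 2159.5 km.
Total: 6519.7 + 2159.5 ≈ 8679 km.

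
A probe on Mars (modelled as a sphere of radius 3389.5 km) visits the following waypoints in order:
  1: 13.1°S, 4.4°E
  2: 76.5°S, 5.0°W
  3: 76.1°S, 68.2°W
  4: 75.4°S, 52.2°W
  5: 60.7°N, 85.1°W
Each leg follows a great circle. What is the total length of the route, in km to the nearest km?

12991 km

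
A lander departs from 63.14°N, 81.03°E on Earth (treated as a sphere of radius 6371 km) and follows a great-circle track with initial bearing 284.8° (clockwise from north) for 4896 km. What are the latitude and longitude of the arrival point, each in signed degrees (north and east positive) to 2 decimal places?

46.19°, 4.94°

Angular distance δ = d/R = 4896/6371 = 0.76848 rad; initial bearing θ = 4.9707 rad.
sin φ₂ = sin φ₁ cos δ + cos φ₁ sin δ cos θ = (0.8921)(0.7190) + (0.4518)(0.6950)(0.2554) = 0.7216, so φ₂ = 46.19°.
Δλ = atan2(sin θ sin δ cos φ₁, cos δ − sin φ₁ sin φ₂) = atan2(-0.3036, 0.0752) = -76.088°.
λ₂ = 81.030° − 76.088° = 4.94°.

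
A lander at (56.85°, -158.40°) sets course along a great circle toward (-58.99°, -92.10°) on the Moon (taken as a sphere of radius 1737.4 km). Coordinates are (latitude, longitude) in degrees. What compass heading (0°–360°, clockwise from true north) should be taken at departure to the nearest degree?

Δλ = 66.300° = 1.1572 rad.
y = sin Δλ · cos φ₂ = (0.9157)(0.5152) = 0.4717
x = cos φ₁ sin φ₂ − sin φ₁ cos φ₂ cos Δλ = (0.5468)(-0.8571) − (0.8372)(0.5152)(0.4019) = -0.6421
θ = atan2(y, x) = 143.69°, so the bearing is 144°.

144°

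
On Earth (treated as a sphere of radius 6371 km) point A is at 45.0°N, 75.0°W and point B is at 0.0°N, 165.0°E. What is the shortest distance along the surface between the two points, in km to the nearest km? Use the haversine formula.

12310 km

Let φ₁ = 0.7854 rad, φ₂ = 0.0000 rad, and Δλ = -2.0944 rad.
Haversine: a = sin²(Δφ/2) + cos φ₁ cos φ₂ sin²(Δλ/2) = 0.1464 + (0.7071)(1.0000)(0.7500) = 0.67678.
Central angle c = 2·arcsin(√a) = 1.93216 rad.
Distance = R·c = 6371 × 1.9322 ≈ 12310 km.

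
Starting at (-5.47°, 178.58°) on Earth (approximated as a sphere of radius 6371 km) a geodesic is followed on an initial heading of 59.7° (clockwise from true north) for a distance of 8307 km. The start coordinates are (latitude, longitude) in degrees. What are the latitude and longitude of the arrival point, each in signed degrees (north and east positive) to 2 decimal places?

27.34°, -111.77°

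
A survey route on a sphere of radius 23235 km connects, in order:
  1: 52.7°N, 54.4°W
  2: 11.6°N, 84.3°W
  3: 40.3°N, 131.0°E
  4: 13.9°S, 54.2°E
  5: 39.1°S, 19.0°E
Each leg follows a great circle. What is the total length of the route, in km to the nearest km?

Leg 1→2: central angle 0.8304 rad, distance 19295.2 km.
Leg 2→3: central angle 2.0711 rad, distance 48121.5 km.
Leg 3→4: central angle 1.5571 rad, distance 36179.6 km.
Leg 4→5: central angle 0.6965 rad, distance 16183.7 km.
Total: 19295.2 + 48121.5 + 36179.6 + 16183.7 ≈ 119780 km.

119780 km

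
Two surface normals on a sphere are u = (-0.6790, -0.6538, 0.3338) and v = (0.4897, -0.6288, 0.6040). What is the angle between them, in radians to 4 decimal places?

u·v = 0.2802; |u| = 1.0000, |v| = 1.0000.
cos θ = (u·v)/(|u||v|) = 0.2802, so θ = 1.2868 rad.

1.2868 rad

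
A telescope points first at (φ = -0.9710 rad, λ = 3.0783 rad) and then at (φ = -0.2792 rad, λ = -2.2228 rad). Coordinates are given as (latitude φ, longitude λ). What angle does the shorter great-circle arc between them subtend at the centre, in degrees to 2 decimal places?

58.08°

Let φ₁ = -0.9710 rad, φ₂ = -0.2792 rad, and Δλ = 0.9821 rad.
cos c = sin φ₁ sin φ₂ + cos φ₁ cos φ₂ cos Δλ = (-0.8255)(-0.2756) + (0.5645)(0.9613)(0.5553) = 0.52879,
so c = arccos(0.52879) = 1.01362 rad.
So the angular separation is 58.08°.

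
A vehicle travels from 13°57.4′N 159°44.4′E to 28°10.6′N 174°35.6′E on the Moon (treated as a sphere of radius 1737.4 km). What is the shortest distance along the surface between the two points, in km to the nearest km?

601 km

In radians: φ₁ = 0.2436, φ₂ = 0.4918, Δλ = 14.853° = 0.2592 rad.
Haversine: a = sin²(Δφ/2) + cos φ₁ cos φ₂ sin²(Δλ/2) = 0.0153 + (0.9705)(0.8815)(0.0167) = 0.02961.
Central angle c = 2·arcsin(√a) = 0.34589 rad.
Distance = R·c = 1737.4 × 0.3459 ≈ 601 km.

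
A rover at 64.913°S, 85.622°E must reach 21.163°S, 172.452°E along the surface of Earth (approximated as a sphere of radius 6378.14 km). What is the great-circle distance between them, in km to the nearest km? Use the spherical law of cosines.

7746 km

Let φ₁ = -1.1329 rad, φ₂ = -0.3694 rad, and Δλ = 1.5155 rad.
cos c = sin φ₁ sin φ₂ + cos φ₁ cos φ₂ cos Δλ = (-0.9057)(-0.3610) + (0.4240)(0.9326)(0.0553) = 0.34883,
so c = arccos(0.34883) = 1.21447 rad.
Distance = R·c = 6378.14 × 1.2145 ≈ 7746 km.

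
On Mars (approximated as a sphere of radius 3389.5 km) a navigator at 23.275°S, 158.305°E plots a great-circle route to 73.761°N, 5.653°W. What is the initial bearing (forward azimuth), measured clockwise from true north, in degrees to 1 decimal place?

354.3°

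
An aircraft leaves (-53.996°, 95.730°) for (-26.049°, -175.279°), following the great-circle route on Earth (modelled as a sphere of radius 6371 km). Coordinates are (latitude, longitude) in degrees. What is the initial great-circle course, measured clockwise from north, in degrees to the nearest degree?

Δλ = 88.991° = 1.5532 rad.
y = sin Δλ · cos φ₂ = (0.9998)(0.8984) = 0.8983
x = cos φ₁ sin φ₂ − sin φ₁ cos φ₂ cos Δλ = (0.5878)(-0.4391) − (-0.8090)(0.8984)(0.0176) = -0.2453
θ = atan2(y, x) = 105.28°, so the bearing is 105°.

105°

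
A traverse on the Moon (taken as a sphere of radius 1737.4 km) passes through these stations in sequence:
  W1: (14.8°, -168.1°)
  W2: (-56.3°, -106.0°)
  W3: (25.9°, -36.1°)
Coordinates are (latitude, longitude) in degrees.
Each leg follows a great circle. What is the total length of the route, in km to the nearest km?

5727 km

Leg W1→W2: central angle 1.5323 rad, distance 2662.2 km.
Leg W2→W3: central angle 1.7639 rad, distance 3064.5 km.
Total: 2662.2 + 3064.5 ≈ 5727 km.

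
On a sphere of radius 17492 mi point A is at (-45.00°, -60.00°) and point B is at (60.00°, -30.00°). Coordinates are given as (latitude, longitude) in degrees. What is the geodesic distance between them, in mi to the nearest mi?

Let φ₁ = -0.7854 rad, φ₂ = 1.0472 rad, and Δλ = 0.5236 rad.
cos c = sin φ₁ sin φ₂ + cos φ₁ cos φ₂ cos Δλ = (-0.7071)(0.8660) + (0.7071)(0.5000)(0.8660) = -0.30619,
so c = arccos(-0.30619) = 1.88198 rad.
Distance = R·c = 17492 × 1.8820 ≈ 32920 mi.

32920 mi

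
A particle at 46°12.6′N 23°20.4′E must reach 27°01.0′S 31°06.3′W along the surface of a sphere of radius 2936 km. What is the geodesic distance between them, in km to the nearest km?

4522 km

Let φ₁ = 0.8065 rad, φ₂ = -0.4715 rad, and Δλ = -0.9502 rad.
cos c = sin φ₁ sin φ₂ + cos φ₁ cos φ₂ cos Δλ = (0.7219)(-0.4542) + (0.6920)(0.8909)(0.5815) = 0.03057,
so c = arccos(0.03057) = 1.54022 rad.
Distance = R·c = 2936 × 1.5402 ≈ 4522 km.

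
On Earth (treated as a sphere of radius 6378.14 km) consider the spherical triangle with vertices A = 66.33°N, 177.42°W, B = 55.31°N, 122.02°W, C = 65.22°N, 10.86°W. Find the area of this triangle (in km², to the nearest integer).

8641568 km²

Side lengths (central angles): a = 0.8494, b = 0.8394, c = 0.4890 rad; semiperimeter s = 1.0889.
By l'Huilier's theorem, tan(E/4) = √[tan(s/2) tan((s−a)/2) tan((s−b)/2) tan((s−c)/2)], giving spherical excess E = 0.2124 rad.
Area = E·R² = 0.2124 × (6378.14)² ≈ 8641568 km².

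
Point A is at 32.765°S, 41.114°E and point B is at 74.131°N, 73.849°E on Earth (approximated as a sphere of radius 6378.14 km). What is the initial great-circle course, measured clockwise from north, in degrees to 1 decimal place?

Δλ = 32.735° = 0.5713 rad.
y = sin Δλ · cos φ₂ = (0.5408)(0.2734) = 0.1479
x = cos φ₁ sin φ₂ − sin φ₁ cos φ₂ cos Δλ = (0.8409)(0.9619) − (-0.5412)(0.2734)(0.8412) = 0.9333
θ = atan2(y, x) = 9.00°, so the bearing is 9.0°.

9.0°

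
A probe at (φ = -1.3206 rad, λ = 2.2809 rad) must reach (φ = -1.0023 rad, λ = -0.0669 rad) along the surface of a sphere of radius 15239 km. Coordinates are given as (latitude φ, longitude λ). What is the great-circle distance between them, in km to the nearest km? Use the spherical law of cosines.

Let φ₁ = -1.3206 rad, φ₂ = -1.0023 rad, and Δλ = -2.3478 rad.
cos c = sin φ₁ sin φ₂ + cos φ₁ cos φ₂ cos Δλ = (-0.9689)(-0.8427) + (0.2476)(0.5384)(-0.7011) = 0.72301,
so c = arccos(0.72301) = 0.76264 rad.
Distance = R·c = 15239 × 0.7626 ≈ 11622 km.

11622 km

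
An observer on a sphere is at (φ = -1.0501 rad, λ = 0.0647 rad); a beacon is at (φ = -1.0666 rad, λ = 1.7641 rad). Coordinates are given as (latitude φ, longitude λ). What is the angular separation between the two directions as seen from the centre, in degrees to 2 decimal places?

43.22°

In radians: φ₁ = -1.0501, φ₂ = -1.0666, Δλ = 97.368° = 1.6994 rad.
cos c = sin φ₁ sin φ₂ + cos φ₁ cos φ₂ cos Δλ = (-0.8675)(-0.8756) + (0.4975)(0.4831)(-0.1282) = 0.72870,
so c = arccos(0.72870) = 0.75437 rad.
So the angular separation is 43.22°.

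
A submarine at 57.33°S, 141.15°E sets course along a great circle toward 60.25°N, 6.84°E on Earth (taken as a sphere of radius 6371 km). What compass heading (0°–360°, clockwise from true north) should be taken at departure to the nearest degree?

With φ₁ = -1.0006, φ₂ = 1.0516, Δλ = -2.3442 rad, the forward-azimuth formula gives
θ = atan2( sin Δλ cos φ₂ , cos φ₁ sin φ₂ − sin φ₁ cos φ₂ cos Δλ ) = atan2(-0.3551, 0.1769) = -63.52°.
Adding 360° brings this into [0°, 360°): 296°.

296°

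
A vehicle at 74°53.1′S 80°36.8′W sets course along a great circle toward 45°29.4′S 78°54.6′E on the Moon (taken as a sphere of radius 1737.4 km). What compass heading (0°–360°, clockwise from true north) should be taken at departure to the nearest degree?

163°

Δλ = 159.523° = 2.7842 rad.
y = sin Δλ · cos φ₂ = (0.3498)(0.7010) = 0.2452
x = cos φ₁ sin φ₂ − sin φ₁ cos φ₂ cos Δλ = (0.2608)(-0.7131) − (-0.9654)(0.7010)(-0.9368) = -0.8200
θ = atan2(y, x) = 163.35°, so the bearing is 163°.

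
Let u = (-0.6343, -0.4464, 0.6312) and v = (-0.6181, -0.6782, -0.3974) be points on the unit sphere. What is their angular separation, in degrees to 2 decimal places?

63.64°

u·v = 0.4440; |u| = 1.0000, |v| = 1.0000.
cos θ = (u·v)/(|u||v|) = 0.4440, so θ = 63.64°.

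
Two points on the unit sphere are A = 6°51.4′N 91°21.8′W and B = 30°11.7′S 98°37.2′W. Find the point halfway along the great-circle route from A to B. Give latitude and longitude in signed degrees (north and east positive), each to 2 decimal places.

-11.69°, -94.74°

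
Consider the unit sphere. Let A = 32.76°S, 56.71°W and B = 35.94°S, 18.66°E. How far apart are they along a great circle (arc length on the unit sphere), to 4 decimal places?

1.0592

Let φ₁ = -0.5718 rad, φ₂ = -0.6273 rad, and Δλ = 1.3155 rad.
cos c = sin φ₁ sin φ₂ + cos φ₁ cos φ₂ cos Δλ = (-0.5411)(-0.5869) + (0.8409)(0.8096)(0.2526) = 0.48957,
so c = arccos(0.48957) = 1.05920 rad.
On the unit sphere the arc length equals the central angle: 1.0592.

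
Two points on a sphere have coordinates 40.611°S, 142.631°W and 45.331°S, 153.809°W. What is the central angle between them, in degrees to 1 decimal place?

9.4°

With latitudes φ₁ = -40.611°, φ₂ = -45.331° and longitude difference Δλ = -11.178°:
cos c = sin φ₁ sin φ₂ + cos φ₁ cos φ₂ cos Δλ = (-0.6509)(-0.7112) + (0.7591)(0.7030)(0.9810) = 0.98648,
so c = arccos(0.98648) = 0.16460 rad.
So the angular separation is 9.4°.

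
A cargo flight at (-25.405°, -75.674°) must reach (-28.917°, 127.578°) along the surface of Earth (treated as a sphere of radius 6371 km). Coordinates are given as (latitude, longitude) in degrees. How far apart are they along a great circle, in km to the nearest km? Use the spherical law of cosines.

13484 km

In radians: φ₁ = -0.4434, φ₂ = -0.5047, Δλ = -156.748° = -2.7358 rad.
cos c = sin φ₁ sin φ₂ + cos φ₁ cos φ₂ cos Δλ = (-0.4290)(-0.4835) + (0.9033)(0.8753)(-0.9188) = -0.51901,
so c = arccos(-0.51901) = 2.11649 rad.
Distance = R·c = 6371 × 2.1165 ≈ 13484 km.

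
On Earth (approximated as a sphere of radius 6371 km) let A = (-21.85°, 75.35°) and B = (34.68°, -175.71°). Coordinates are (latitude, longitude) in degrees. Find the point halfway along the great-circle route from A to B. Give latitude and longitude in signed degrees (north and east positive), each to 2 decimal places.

10.91°, 124.98°

Central angle δ = 2.0482 rad. Interpolating on the sphere with fraction f = 0.5:
P = [sin((1−f)δ)·A + sin(fδ)·B] / sin δ = 0.9618·A + 0.9618·B in Cartesian coordinates,
giving P = (-0.5629, 0.8045, 0.1893), i.e. latitude 10.91°, longitude 124.98°.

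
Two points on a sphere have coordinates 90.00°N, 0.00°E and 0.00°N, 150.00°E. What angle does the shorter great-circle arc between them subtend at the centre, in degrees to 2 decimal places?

With latitudes φ₁ = 90.000°, φ₂ = 0.000° and longitude difference Δλ = 150.000°:
Haversine: a = sin²(Δφ/2) + cos φ₁ cos φ₂ sin²(Δλ/2) = 0.5000 + (0.0000)(1.0000)(0.9330) = 0.50000.
Central angle c = 2·arcsin(√a) = 1.57080 rad.
So the angular separation is 90.00°.

90.00°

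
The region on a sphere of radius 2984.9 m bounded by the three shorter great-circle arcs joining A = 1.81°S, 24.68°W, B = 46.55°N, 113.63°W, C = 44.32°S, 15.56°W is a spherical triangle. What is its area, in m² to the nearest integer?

5761364 m²

Side lengths (central angles): a = 2.1850, b = 0.7552, c = 1.5811 rad; semiperimeter s = 2.2607.
By l'Huilier's theorem, tan(E/4) = √[tan(s/2) tan((s−a)/2) tan((s−b)/2) tan((s−c)/2)], giving spherical excess E = 0.6466 rad.
Area = E·R² = 0.6466 × (2984.9)² ≈ 5761364 m².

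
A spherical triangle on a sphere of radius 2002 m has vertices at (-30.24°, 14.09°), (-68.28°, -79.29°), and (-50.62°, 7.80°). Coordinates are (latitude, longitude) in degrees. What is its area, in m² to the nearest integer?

187441 m²

Side lengths (central angles): a = 0.7525, b = 0.3651, c = 1.1051 rad; semiperimeter s = 1.1113.
By l'Huilier's theorem, tan(E/4) = √[tan(s/2) tan((s−a)/2) tan((s−b)/2) tan((s−c)/2)], giving spherical excess E = 0.0468 rad.
Area = E·R² = 0.0468 × (2002)² ≈ 187441 m².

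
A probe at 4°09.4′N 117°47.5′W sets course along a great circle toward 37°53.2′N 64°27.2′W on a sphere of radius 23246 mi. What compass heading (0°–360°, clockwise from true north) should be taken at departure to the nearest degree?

Δλ = 53.338° = 0.9309 rad.
y = sin Δλ · cos φ₂ = (0.8022)(0.7892) = 0.6331
x = cos φ₁ sin φ₂ − sin φ₁ cos φ₂ cos Δλ = (0.9974)(0.6141) − (0.0725)(0.7892)(0.5971) = 0.5783
θ = atan2(y, x) = 47.59°, so the bearing is 48°.

48°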